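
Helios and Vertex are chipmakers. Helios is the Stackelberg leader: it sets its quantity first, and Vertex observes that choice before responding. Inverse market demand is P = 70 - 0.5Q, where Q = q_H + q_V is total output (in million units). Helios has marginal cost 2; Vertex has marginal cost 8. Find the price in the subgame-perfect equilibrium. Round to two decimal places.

The follower Vertex best-responds to any q_H: π_V = (70 - 0.5Q)q_V - 8q_V.
Setting the follower's marginal profit to zero, 62 - (1/2)q_H - q_V = 0, i.e. q_V = (62 - (1/2)q_H).
Helios substitutes q_V(q_H) into its own profit: π_H = q_H(70 - (1/2)q_H - (62 - (1/2)q_H)/2) - 2q_H = (39 - (1/4)q_H)q_H - 2q_H.
Leader FOC: 37 - (1/2)q_H = 0, so q_H = 74.
Then q_V = (62 - (1/2)·74) = 25.
Total output Q = 99, so price P = 70 - (1/2)·99 = 41/2.

20.50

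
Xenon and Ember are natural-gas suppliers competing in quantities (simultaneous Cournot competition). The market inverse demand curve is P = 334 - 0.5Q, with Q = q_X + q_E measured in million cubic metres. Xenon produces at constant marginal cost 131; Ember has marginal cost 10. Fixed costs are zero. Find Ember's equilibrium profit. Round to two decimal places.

44005.56

Xenon's profit: π_X = (334 - 0.5Q)q_X - (131q_X). Setting ∂π_X/∂q_X = 0: 203 - q_X - (1/2)(q_E) = 0.
Ember's first-order condition: 324 - q_E - (1/2)(q_X) = 0.
Best responses: q_X = (203 - (1/2)q_E), q_E = (324 - (1/2)q_X).
Solving the pair: q_X = 164/3, q_E = 890/3.
Price P = 334 - (1/2)·(1054/3) = 475/3.
Ember's profit: (475/3 - 10)·(890/3) = 44005.5556.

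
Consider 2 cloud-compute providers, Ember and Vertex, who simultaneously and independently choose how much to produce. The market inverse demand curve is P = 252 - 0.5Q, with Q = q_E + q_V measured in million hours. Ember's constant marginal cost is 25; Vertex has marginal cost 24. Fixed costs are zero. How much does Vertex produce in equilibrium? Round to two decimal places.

152.67

Ember's profit: π_E = (252 - 0.5Q)q_E - (25q_E). Setting ∂π_E/∂q_E = 0: 227 - q_E - (1/2)(q_V) = 0.
Vertex's first-order condition: 228 - q_V - (1/2)(q_E) = 0.
Rearranging gives the reaction functions q_E = (227 - (1/2)q_V) and q_V = (228 - (1/2)q_E).
Solving the pair: q_E = 452/3, q_V = 458/3.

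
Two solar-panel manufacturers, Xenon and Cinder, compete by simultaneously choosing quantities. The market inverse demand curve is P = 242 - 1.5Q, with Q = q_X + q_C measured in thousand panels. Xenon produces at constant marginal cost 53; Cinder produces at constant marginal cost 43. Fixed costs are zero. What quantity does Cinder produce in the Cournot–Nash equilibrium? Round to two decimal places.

46.44

Xenon's profit: π_X = (242 - 1.5Q)q_X - (53q_X). Setting ∂π_X/∂q_X = 0: 189 - 3q_X - (3/2)(q_C) = 0.
Cinder's first-order condition: 199 - 3q_C - (3/2)(q_X) = 0.
So q_X = (189 - (3/2)q_C)/3 and q_C = (199 - (3/2)q_X)/3.
Substituting one into the other gives q_X = 358/9 and q_C = 418/9.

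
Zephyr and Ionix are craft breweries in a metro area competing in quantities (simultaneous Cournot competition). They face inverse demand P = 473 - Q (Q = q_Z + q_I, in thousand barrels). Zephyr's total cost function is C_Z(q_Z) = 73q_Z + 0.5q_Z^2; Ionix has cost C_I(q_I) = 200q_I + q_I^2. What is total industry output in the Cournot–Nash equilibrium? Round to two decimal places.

158.73

Zephyr's profit: π_Z = (473 - Q)q_Z - (73q_Z + (1/2)q_Z²). Setting ∂π_Z/∂q_Z = 0: 400 - 3q_Z - (q_I) = 0.
Ionix's first-order condition: 273 - 4q_I - (q_Z) = 0.
Rearranging gives the reaction functions q_Z = (400 - q_I)/3 and q_I = (273 - q_Z)/4.
Solving the pair: q_Z = 1327/11, q_I = 419/11.
Total output Q = 1327/11 + 419/11 = 1746/11.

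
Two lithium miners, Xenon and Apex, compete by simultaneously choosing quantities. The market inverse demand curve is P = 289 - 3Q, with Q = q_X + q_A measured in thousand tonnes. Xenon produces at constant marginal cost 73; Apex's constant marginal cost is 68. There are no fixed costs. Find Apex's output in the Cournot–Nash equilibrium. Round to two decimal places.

Xenon's profit: π_X = (289 - 3Q)q_X - (73q_X). Setting ∂π_X/∂q_X = 0: 216 - 6q_X - 3(q_A) = 0.
Apex's profit: π_A = (289 - 3Q)q_A - (68q_A). Setting ∂π_A/∂q_A = 0: 221 - 6q_A - 3(q_X) = 0.
So q_X = (216 - 3q_A)/6 and q_A = (221 - 3q_X)/6.
Substituting one into the other gives q_X = 211/9 and q_A = 226/9.

25.11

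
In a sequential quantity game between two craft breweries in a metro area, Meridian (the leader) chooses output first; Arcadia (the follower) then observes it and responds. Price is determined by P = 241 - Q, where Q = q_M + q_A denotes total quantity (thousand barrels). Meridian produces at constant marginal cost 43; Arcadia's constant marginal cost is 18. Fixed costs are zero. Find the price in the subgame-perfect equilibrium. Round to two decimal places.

Solve by backward induction. Given q_M, the follower Arcadia maximises π_A = (241 - q_M - q_A)q_A - 18q_A.
∂π_A/∂q_A = 223 - q_M - 2q_A = 0 gives the reaction function q_A = (223 - q_M)/2.
The leader anticipates this reaction. Substituting into P = 241 - Q gives P = 259/2 - (1/2)q_M, so π_M = (259/2 - (1/2)q_M)q_M - 43q_M.
The leader's first-order condition 173/2 - q_M = 0 yields q_M = 173/2.
Then q_A = (223 - 173/2)/2 = 273/4.
Total output Q = 619/4, so price P = 241 - 619/4 = 345/4.

86.25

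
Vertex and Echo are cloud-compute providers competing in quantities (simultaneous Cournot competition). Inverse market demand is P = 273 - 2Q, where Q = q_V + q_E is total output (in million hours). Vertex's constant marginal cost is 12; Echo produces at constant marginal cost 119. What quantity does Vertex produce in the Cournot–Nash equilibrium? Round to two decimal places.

61.33

Vertex's profit: π_V = (273 - 2Q)q_V - (12q_V). Setting ∂π_V/∂q_V = 0: 261 - 4q_V - 2(q_E) = 0.
Echo's profit: π_E = (273 - 2Q)q_E - (119q_E). Setting ∂π_E/∂q_E = 0: 154 - 4q_E - 2(q_V) = 0.
Rearranging gives the reaction functions q_V = (261 - 2q_E)/4 and q_E = (154 - 2q_V)/4.
Solving the pair: q_V = 184/3, q_E = 47/6.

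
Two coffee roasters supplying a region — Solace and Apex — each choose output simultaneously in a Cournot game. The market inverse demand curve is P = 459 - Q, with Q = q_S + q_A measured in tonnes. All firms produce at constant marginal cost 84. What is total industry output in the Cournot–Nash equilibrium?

250

Each firm earns π_i = (459 - Q)q_i - 84q_i.
First-order condition (treating rivals' output as given): 375 - 2q_i - q_j = 0.
With identical firms every q_j equals q_i, so q_j = q_i and 375 = 3q_i, giving q_i = 125.
Total output Q = 125 + 125 = 250.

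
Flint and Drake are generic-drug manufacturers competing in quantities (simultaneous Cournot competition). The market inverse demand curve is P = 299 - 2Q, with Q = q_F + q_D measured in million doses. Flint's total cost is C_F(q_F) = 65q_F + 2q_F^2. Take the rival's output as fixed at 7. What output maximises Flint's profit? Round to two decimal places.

27.50

With the rival's output fixed at 7, Flint's profit is π_F = (299 - 2·7 - 2q_F)q_F - (65q_F + 2q_F²) = (285 - 2q_F)q_F - (65q_F + 2q_F²).
∂π_F/∂q_F = 220 - 8q_F = 0, so q_F = 55/2.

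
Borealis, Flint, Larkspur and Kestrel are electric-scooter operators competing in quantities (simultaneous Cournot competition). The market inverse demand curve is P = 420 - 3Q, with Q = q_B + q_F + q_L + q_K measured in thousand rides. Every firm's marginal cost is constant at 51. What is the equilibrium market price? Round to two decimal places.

A representative firm's profit is π_i = q_i(420 - 3Q) - 51q_i.
Setting ∂π_i/∂q_i = 0 with rivals' quantities fixed: 369 - 6q_i - 3·Σ_{j≠i} q_j = 0.
By symmetry each firm produces the same amount; substituting Σ_{j≠i} q_j = 3q_i yields q_i = 369/15 = 123/5.
Total output Q = 492/5, so price P = 420 - 3·(492/5) = 624/5.

124.80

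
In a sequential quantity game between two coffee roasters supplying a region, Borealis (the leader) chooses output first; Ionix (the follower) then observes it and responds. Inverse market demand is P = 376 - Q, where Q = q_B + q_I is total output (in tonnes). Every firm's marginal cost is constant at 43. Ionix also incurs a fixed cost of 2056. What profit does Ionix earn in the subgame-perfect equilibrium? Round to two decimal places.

The follower Ionix best-responds to any q_B: π_I = (376 - Q)q_I - 43q_I.
Setting the follower's marginal profit to zero, 333 - q_B - 2q_I = 0, i.e. q_I = (333 - q_B)/2.
The leader anticipates this reaction. Substituting into P = 376 - Q gives P = 419/2 - (1/2)q_B, so π_B = (419/2 - (1/2)q_B)q_B - 43q_B.
The leader's first-order condition 333/2 - q_B = 0 yields q_B = 333/2.
Then q_I = (333 - 333/2)/2 = 333/4.
Price P = 376 - 999/4 = 505/4.
Ionix's profit: (505/4 - 43)·(333/4) - 2056 = 4874.5625.

4874.56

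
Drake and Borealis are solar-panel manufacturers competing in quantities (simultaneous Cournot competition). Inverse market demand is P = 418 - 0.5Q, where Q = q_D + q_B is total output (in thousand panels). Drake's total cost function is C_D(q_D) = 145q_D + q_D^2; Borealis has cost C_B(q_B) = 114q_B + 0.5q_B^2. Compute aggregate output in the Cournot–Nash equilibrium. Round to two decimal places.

Drake's profit: π_D = (418 - 0.5Q)q_D - (145q_D + q_D²). Setting ∂π_D/∂q_D = 0: 273 - 3q_D - (1/2)(q_B) = 0.
Borealis's first-order condition: 304 - 2q_B - (1/2)(q_D) = 0.
Best responses: q_D = (273 - (1/2)q_B)/3, q_B = (304 - (1/2)q_D)/2.
Solving the pair: q_D = 1576/23, q_B = 134.8696.
Total output Q = 1576/23 + 134.8696 = 203.3913.

203.39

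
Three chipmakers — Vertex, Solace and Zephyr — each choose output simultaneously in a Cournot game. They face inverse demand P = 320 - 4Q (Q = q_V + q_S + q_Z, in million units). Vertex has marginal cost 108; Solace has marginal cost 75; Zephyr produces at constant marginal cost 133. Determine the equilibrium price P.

159

Vertex's profit: π_V = (320 - 4Q)q_V - (108q_V). Setting ∂π_V/∂q_V = 0: 212 - 8q_V - 4(q_S + q_Z) = 0.
Solace's profit: π_S = (320 - 4Q)q_S - (75q_S). Setting ∂π_S/∂q_S = 0: 245 - 8q_S - 4(q_V + q_Z) = 0.
Zephyr's profit: π_Z = (320 - 4Q)q_Z - (133q_Z). Setting ∂π_Z/∂q_Z = 0: 187 - 8q_Z - 4(q_V + q_S) = 0.
Adding the 3 conditions: 644 − 8Q − 8Q = 0, i.e. Q = 161/4.
Back-substituting: q_V = (212 − 161)/4 = 51/4, q_S = (245 − 161)/4 = 21, q_Z = (187 − 161)/4 = 13/2.
Total output Q = 161/4, so price P = 320 - 4·(161/4) = 159.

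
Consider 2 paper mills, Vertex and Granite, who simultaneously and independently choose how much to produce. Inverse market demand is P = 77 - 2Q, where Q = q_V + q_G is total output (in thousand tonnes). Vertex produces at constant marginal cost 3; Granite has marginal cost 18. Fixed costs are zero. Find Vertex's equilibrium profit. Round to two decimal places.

440.06

Vertex's profit: π_V = (77 - 2Q)q_V - (3q_V). Setting ∂π_V/∂q_V = 0: 74 - 4q_V - 2(q_G) = 0.
Granite's profit: π_G = (77 - 2Q)q_G - (18q_G). Setting ∂π_G/∂q_G = 0: 59 - 4q_G - 2(q_V) = 0.
So q_V = (74 - 2q_G)/4 and q_G = (59 - 2q_V)/4.
Solving the pair: q_V = 89/6, q_G = 22/3.
Price P = 77 - 2·(133/6) = 98/3.
Vertex's profit: (98/3 - 3)·(89/6) = 440.0556.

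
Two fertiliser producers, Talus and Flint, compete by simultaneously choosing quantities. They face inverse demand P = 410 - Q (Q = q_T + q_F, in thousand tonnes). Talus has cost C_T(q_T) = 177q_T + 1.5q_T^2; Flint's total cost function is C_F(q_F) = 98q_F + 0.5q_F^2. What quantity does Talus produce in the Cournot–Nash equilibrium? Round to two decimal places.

27.64

Talus's profit: π_T = (410 - Q)q_T - (177q_T + (3/2)q_T²). Setting ∂π_T/∂q_T = 0: 233 - 5q_T - (q_F) = 0.
Flint's profit: π_F = (410 - Q)q_F - (98q_F + (1/2)q_F²). Setting ∂π_F/∂q_F = 0: 312 - 3q_F - (q_T) = 0.
So q_T = (233 - q_F)/5 and q_F = (312 - q_T)/3.
Solving the pair: q_T = 387/14, q_F = 1327/14.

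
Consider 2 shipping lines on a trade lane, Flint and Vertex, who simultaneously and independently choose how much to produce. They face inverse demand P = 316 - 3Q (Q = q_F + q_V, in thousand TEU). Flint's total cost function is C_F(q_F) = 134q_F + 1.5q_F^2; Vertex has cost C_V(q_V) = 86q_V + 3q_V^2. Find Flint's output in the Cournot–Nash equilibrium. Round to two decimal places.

Flint's profit: π_F = (316 - 3Q)q_F - (134q_F + (3/2)q_F²). Setting ∂π_F/∂q_F = 0: 182 - 9q_F - 3(q_V) = 0.
Vertex's first-order condition: 230 - 12q_V - 3(q_F) = 0.
Best responses: q_F = (182 - 3q_V)/9, q_V = (230 - 3q_F)/12.
Substituting one into the other gives q_F = 166/11 and q_V = 508/33.

15.09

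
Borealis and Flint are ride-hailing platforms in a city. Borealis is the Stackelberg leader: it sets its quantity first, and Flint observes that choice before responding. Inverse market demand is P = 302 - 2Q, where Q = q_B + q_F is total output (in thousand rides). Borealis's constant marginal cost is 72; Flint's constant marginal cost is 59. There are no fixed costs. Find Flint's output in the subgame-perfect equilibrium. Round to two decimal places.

Solve by backward induction. Given q_B, the follower Flint maximises π_F = (302 - 2q_B - 2q_F)q_F - 59q_F.
∂π_F/∂q_F = 243 - 2q_B - 4q_F = 0 gives the reaction function q_F = (243 - 2q_B)/4.
Borealis substitutes q_F(q_B) into its own profit: π_B = q_B(302 - 2q_B - (243 - 2q_B)/2) - 72q_B = (361/2 - q_B)q_B - 72q_B.
Leader FOC: 217/2 - 2q_B = 0, so q_B = 217/4.
Then q_F = (243 - 2·(217/4))/4 = 269/8.

33.63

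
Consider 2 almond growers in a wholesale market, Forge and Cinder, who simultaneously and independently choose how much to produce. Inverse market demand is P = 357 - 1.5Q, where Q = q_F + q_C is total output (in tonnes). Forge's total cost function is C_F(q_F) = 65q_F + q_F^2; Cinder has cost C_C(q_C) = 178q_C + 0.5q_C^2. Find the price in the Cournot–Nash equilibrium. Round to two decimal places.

242.37

Forge's profit: π_F = (357 - 1.5Q)q_F - (65q_F + q_F²). Setting ∂π_F/∂q_F = 0: 292 - 5q_F - (3/2)(q_C) = 0.
Cinder's profit: π_C = (357 - 1.5Q)q_C - (178q_C + (1/2)q_C²). Setting ∂π_C/∂q_C = 0: 179 - 4q_C - (3/2)(q_F) = 0.
Rearranging gives the reaction functions q_F = (292 - (3/2)q_C)/5 and q_C = (179 - (3/2)q_F)/4.
Substituting one into the other gives q_F = 50.6761 and q_C = 1828/71.
Total output Q = 76.4225, so price P = 357 - (3/2)·76.4225 = 242.3662.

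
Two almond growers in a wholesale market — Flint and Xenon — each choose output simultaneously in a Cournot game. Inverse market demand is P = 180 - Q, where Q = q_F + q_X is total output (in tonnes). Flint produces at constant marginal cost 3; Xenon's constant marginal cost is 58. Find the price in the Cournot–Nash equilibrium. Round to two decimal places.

Flint's profit: π_F = (180 - Q)q_F - (3q_F). Setting ∂π_F/∂q_F = 0: 177 - 2q_F - (q_X) = 0.
Xenon's profit: π_X = (180 - Q)q_X - (58q_X). Setting ∂π_X/∂q_X = 0: 122 - 2q_X - (q_F) = 0.
So q_F = (177 - q_X)/2 and q_X = (122 - q_F)/2.
Solving the pair: q_F = 232/3, q_X = 67/3.
Total output Q = 299/3, so price P = 180 - 299/3 = 241/3.

80.33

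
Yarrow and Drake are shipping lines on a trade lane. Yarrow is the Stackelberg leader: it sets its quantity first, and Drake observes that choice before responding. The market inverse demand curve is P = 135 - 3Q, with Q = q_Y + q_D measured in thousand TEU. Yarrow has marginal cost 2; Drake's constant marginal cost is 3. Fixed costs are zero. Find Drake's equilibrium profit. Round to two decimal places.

The follower Drake best-responds to any q_Y: π_D = (135 - 3Q)q_D - 3q_D.
Follower FOC: 132 - 3q_Y - 6q_D = 0, so q_D(q_Y) = (132 - 3q_Y)/6.
The leader anticipates this reaction. Substituting into P = 135 - 3Q gives P = 69 - (3/2)q_Y, so π_Y = (69 - (3/2)q_Y)q_Y - 2q_Y.
Maximising: ∂π_Y/∂q_Y = 67 - 3q_Y = 0, giving q_Y = 67/3.
Then q_D = (132 - 3·(67/3))/6 = 65/6.
Price P = 135 - 3·(199/6) = 71/2.
Drake's profit: (71/2 - 3)·(65/6) = 352.0833.

352.08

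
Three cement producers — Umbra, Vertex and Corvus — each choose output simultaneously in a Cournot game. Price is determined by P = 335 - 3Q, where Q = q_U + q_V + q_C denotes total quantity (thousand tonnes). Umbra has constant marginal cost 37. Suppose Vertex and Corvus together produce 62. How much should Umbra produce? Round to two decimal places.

18.67

With rivals' combined output fixed at 62, Umbra's profit is π_U = (335 - 3·62 - 3q_U)q_U - (37q_U) = (149 - 3q_U)q_U - (37q_U).
∂π_U/∂q_U = 112 - 6q_U = 0, so q_U = 56/3.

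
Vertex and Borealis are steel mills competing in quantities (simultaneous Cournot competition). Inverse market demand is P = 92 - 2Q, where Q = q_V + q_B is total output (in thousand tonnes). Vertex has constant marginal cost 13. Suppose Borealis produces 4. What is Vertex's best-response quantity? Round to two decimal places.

With the rival's output fixed at 4, Vertex's profit is π_V = (92 - 2·4 - 2q_V)q_V - (13q_V) = (84 - 2q_V)q_V - (13q_V).
∂π_V/∂q_V = 71 - 4q_V = 0, so q_V = 71/4.

17.75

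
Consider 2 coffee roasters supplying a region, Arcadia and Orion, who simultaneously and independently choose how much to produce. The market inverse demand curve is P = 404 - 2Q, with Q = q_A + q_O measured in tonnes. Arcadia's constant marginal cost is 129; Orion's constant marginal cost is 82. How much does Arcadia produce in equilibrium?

Arcadia's profit: π_A = (404 - 2Q)q_A - (129q_A). Setting ∂π_A/∂q_A = 0: 275 - 4q_A - 2(q_O) = 0.
Orion's first-order condition: 322 - 4q_O - 2(q_A) = 0.
Rearranging gives the reaction functions q_A = (275 - 2q_O)/4 and q_O = (322 - 2q_A)/4.
Solving the pair: q_A = 38, q_O = 123/2.

38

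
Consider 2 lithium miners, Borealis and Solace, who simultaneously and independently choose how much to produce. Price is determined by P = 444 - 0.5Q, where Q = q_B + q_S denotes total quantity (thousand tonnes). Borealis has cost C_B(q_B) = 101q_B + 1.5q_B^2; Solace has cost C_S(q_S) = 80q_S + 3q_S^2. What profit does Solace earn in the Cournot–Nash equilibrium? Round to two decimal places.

Borealis's profit: π_B = (444 - 0.5Q)q_B - (101q_B + (3/2)q_B²). Setting ∂π_B/∂q_B = 0: 343 - 4q_B - (1/2)(q_S) = 0.
Solace's first-order condition: 364 - 7q_S - (1/2)(q_B) = 0.
So q_B = (343 - (1/2)q_S)/4 and q_S = (364 - (1/2)q_B)/7.
Solving the pair: q_B = 79.9640, q_S = 46.2883.
Price P = 444 - (1/2)·126.2523 = 380.8739.
Solace's profit: 380.8739·46.2883 - 80·46.2883 - 3·46.2883² = 7499.1197.

7499.12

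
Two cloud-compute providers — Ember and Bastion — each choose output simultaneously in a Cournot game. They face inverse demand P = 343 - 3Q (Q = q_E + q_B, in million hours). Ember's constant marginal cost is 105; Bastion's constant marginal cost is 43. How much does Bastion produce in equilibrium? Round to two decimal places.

Ember's profit: π_E = (343 - 3Q)q_E - (105q_E). Setting ∂π_E/∂q_E = 0: 238 - 6q_E - 3(q_B) = 0.
Bastion's profit: π_B = (343 - 3Q)q_B - (43q_B). Setting ∂π_B/∂q_B = 0: 300 - 6q_B - 3(q_E) = 0.
Rearranging gives the reaction functions q_E = (238 - 3q_B)/6 and q_B = (300 - 3q_E)/6.
Solving the pair: q_E = 176/9, q_B = 362/9.

40.22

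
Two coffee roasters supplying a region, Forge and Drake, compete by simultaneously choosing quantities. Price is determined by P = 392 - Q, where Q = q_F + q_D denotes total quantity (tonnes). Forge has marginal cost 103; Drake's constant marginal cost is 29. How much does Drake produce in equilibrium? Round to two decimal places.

145.67

Forge's profit: π_F = (392 - Q)q_F - (103q_F). Setting ∂π_F/∂q_F = 0: 289 - 2q_F - (q_D) = 0.
Drake's profit: π_D = (392 - Q)q_D - (29q_D). Setting ∂π_D/∂q_D = 0: 363 - 2q_D - (q_F) = 0.
So q_F = (289 - q_D)/2 and q_D = (363 - q_F)/2.
Solving the pair: q_F = 215/3, q_D = 437/3.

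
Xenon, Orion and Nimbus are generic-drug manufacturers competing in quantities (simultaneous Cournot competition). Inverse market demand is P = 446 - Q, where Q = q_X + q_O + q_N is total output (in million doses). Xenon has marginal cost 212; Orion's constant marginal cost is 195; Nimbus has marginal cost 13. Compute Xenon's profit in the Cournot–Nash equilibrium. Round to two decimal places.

Xenon's profit: π_X = (446 - Q)q_X - (212q_X). Setting ∂π_X/∂q_X = 0: 234 - 2q_X - (q_O + q_N) = 0.
Orion's first-order condition: 251 - 2q_O - (q_X + q_N) = 0.
Nimbus's profit: π_N = (446 - Q)q_N - (13q_N). Setting ∂π_N/∂q_N = 0: 433 - 2q_N - (q_X + q_O) = 0.
Adding the 3 first-order conditions: 918 − 4Q = 0, so Q = 459/2.
Back-substituting: q_X = (234 − 459/2) = 9/2, q_O = (251 − 459/2) = 43/2, q_N = (433 − 459/2) = 407/2.
Price P = 446 - 459/2 = 433/2.
Xenon's profit: (433/2 - 212)·(9/2) = 81/4.

20.25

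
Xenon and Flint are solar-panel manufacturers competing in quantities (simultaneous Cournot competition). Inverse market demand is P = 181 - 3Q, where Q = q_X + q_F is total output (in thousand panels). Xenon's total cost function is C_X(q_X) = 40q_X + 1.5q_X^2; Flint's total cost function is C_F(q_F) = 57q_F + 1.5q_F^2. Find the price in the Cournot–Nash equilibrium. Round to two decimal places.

Xenon's profit: π_X = (181 - 3Q)q_X - (40q_X + (3/2)q_X²). Setting ∂π_X/∂q_X = 0: 141 - 9q_X - 3(q_F) = 0.
Flint's first-order condition: 124 - 9q_F - 3(q_X) = 0.
Best responses: q_X = (141 - 3q_F)/9, q_F = (124 - 3q_X)/9.
Substituting one into the other gives q_X = 299/24 and q_F = 77/8.
Total output Q = 265/12, so price P = 181 - 3·(265/12) = 459/4.

114.75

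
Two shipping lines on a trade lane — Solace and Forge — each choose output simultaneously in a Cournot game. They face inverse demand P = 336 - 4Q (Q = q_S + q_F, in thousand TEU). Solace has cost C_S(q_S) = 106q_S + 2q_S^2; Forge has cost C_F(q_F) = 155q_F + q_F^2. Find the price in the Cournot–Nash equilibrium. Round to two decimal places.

Solace's profit: π_S = (336 - 4Q)q_S - (106q_S + 2q_S²). Setting ∂π_S/∂q_S = 0: 230 - 12q_S - 4(q_F) = 0.
Forge's first-order condition: 181 - 10q_F - 4(q_S) = 0.
Best responses: q_S = (230 - 4q_F)/12, q_F = (181 - 4q_S)/10.
Substituting one into the other gives q_S = 197/13 and q_F = 313/26.
Total output Q = 707/26, so price P = 336 - 4·(707/26) = 227.2308.

227.23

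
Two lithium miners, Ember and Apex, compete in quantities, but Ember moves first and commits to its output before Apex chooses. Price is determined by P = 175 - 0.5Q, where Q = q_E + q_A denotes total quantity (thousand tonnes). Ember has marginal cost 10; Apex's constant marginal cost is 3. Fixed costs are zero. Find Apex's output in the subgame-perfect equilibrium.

Solve by backward induction. Given q_E, the follower Apex maximises π_A = (175 - (1/2)q_E - (1/2)q_A)q_A - 3q_A.
Setting the follower's marginal profit to zero, 172 - (1/2)q_E - q_A = 0, i.e. q_A = (172 - (1/2)q_E).
The leader anticipates this reaction. Substituting into P = 175 - 0.5Q gives P = 89 - (1/4)q_E, so π_E = (89 - (1/4)q_E)q_E - 10q_E.
Leader FOC: 79 - (1/2)q_E = 0, so q_E = 158.
Then q_A = (172 - (1/2)·158) = 93.

93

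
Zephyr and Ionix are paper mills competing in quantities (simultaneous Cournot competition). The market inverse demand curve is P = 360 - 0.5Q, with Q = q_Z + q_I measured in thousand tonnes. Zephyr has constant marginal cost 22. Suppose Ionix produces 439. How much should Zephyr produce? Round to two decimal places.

118.50

With the rival's output fixed at 439, Zephyr's profit is π_Z = (360 - (1/2)·439 - (1/2)q_Z)q_Z - (22q_Z) = (281/2 - (1/2)q_Z)q_Z - (22q_Z).
∂π_Z/∂q_Z = 237/2 - q_Z = 0, so q_Z = 237/2.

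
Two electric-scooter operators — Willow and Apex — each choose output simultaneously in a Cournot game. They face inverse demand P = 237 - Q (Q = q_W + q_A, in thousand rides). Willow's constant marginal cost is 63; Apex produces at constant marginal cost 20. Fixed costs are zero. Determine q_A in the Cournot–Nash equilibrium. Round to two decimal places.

Willow's profit: π_W = (237 - Q)q_W - (63q_W). Setting ∂π_W/∂q_W = 0: 174 - 2q_W - (q_A) = 0.
Apex's first-order condition: 217 - 2q_A - (q_W) = 0.
So q_W = (174 - q_A)/2 and q_A = (217 - q_W)/2.
Solving the pair: q_W = 131/3, q_A = 260/3.

86.67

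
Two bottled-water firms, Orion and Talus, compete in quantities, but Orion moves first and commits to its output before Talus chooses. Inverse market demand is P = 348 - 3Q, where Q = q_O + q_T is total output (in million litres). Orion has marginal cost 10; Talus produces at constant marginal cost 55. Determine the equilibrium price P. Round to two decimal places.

105.75

Solve by backward induction. Given q_O, the follower Talus maximises π_T = (348 - 3q_O - 3q_T)q_T - 55q_T.
Setting the follower's marginal profit to zero, 293 - 3q_O - 6q_T = 0, i.e. q_T = (293 - 3q_O)/6.
Orion substitutes q_T(q_O) into its own profit: π_O = q_O(348 - 3q_O - (293 - 3q_O)/2) - 10q_O = (403/2 - (3/2)q_O)q_O - 10q_O.
The leader's first-order condition 383/2 - 3q_O = 0 yields q_O = 383/6.
Then q_T = (293 - 3·(383/6))/6 = 203/12.
Total output Q = 323/4, so price P = 348 - 3·(323/4) = 423/4.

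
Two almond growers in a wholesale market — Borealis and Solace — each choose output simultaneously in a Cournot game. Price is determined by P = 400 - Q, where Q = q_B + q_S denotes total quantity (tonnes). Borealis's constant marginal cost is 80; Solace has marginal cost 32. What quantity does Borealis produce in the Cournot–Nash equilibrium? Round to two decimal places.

90.67

Borealis's profit: π_B = (400 - Q)q_B - (80q_B). Setting ∂π_B/∂q_B = 0: 320 - 2q_B - (q_S) = 0.
Solace's profit: π_S = (400 - Q)q_S - (32q_S). Setting ∂π_S/∂q_S = 0: 368 - 2q_S - (q_B) = 0.
Rearranging gives the reaction functions q_B = (320 - q_S)/2 and q_S = (368 - q_B)/2.
Substituting one into the other gives q_B = 272/3 and q_S = 416/3.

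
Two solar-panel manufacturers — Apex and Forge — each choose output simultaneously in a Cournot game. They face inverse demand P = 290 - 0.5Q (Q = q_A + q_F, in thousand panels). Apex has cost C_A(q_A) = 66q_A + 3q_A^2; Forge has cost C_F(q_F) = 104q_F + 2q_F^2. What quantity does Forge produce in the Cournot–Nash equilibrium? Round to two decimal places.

34.24

Apex's profit: π_A = (290 - 0.5Q)q_A - (66q_A + 3q_A²). Setting ∂π_A/∂q_A = 0: 224 - 7q_A - (1/2)(q_F) = 0.
Forge's first-order condition: 186 - 5q_F - (1/2)(q_A) = 0.
So q_A = (224 - (1/2)q_F)/7 and q_F = (186 - (1/2)q_A)/5.
Substituting one into the other gives q_A = 29.5540 and q_F = 34.2446.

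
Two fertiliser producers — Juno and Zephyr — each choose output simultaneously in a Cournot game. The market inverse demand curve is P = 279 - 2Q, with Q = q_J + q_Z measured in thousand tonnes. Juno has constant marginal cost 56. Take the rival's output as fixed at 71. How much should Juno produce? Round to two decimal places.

20.25

With the rival's output fixed at 71, Juno's profit is π_J = (279 - 2·71 - 2q_J)q_J - (56q_J) = (137 - 2q_J)q_J - (56q_J).
∂π_J/∂q_J = 81 - 4q_J = 0, so q_J = 81/4.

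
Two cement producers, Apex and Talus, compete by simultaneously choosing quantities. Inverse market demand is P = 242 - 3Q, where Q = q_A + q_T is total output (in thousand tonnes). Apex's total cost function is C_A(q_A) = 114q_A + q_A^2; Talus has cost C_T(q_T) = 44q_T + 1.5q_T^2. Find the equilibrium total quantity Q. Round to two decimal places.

27.90

Apex's profit: π_A = (242 - 3Q)q_A - (114q_A + q_A²). Setting ∂π_A/∂q_A = 0: 128 - 8q_A - 3(q_T) = 0.
Talus's first-order condition: 198 - 9q_T - 3(q_A) = 0.
Best responses: q_A = (128 - 3q_T)/8, q_T = (198 - 3q_A)/9.
Solving the pair: q_A = 62/7, q_T = 400/21.
Total output Q = 62/7 + 400/21 = 586/21.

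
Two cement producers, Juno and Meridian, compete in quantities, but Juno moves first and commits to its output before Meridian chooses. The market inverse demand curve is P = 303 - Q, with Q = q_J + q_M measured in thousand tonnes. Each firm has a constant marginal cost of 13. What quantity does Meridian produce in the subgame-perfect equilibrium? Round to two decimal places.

Solve by backward induction. Given q_J, the follower Meridian maximises π_M = (303 - q_J - q_M)q_M - 13q_M.
Follower FOC: 290 - q_J - 2q_M = 0, so q_M(q_J) = (290 - q_J)/2.
Juno substitutes q_M(q_J) into its own profit: π_J = q_J(303 - q_J - (290 - q_J)/2) - 13q_J = (158 - (1/2)q_J)q_J - 13q_J.
Leader FOC: 145 - q_J = 0, so q_J = 145.
Then q_M = (290 - 145)/2 = 145/2.

72.50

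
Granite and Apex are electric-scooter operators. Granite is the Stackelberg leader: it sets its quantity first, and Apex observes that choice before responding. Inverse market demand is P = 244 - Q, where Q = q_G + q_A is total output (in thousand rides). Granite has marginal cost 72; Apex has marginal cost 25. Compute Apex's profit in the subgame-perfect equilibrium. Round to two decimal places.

6123.06

Solve by backward induction. Given q_G, the follower Apex maximises π_A = (244 - q_G - q_A)q_A - 25q_A.
Setting the follower's marginal profit to zero, 219 - q_G - 2q_A = 0, i.e. q_A = (219 - q_G)/2.
The leader anticipates this reaction. Substituting into P = 244 - Q gives P = 269/2 - (1/2)q_G, so π_G = (269/2 - (1/2)q_G)q_G - 72q_G.
Maximising: ∂π_G/∂q_G = 125/2 - q_G = 0, giving q_G = 125/2.
Then q_A = (219 - 125/2)/2 = 313/4.
Price P = 244 - 563/4 = 413/4.
Apex's profit: (413/4 - 25)·(313/4) = 6123.0625.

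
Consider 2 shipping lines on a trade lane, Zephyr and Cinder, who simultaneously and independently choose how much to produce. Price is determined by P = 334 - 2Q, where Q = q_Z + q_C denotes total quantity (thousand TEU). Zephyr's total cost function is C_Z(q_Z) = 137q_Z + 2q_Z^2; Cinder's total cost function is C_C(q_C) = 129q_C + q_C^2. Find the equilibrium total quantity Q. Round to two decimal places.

45.86

Zephyr's profit: π_Z = (334 - 2Q)q_Z - (137q_Z + 2q_Z²). Setting ∂π_Z/∂q_Z = 0: 197 - 8q_Z - 2(q_C) = 0.
Cinder's first-order condition: 205 - 6q_C - 2(q_Z) = 0.
So q_Z = (197 - 2q_C)/8 and q_C = (205 - 2q_Z)/6.
Solving the pair: q_Z = 193/11, q_C = 623/22.
Total output Q = 193/11 + 623/22 = 1009/22.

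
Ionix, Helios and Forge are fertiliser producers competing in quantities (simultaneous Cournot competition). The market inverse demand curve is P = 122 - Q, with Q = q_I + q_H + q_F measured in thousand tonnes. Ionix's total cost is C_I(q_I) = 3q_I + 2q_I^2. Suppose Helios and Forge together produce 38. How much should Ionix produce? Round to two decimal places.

With rivals' combined output fixed at 38, Ionix's profit is π_I = (122 - 38 - q_I)q_I - (3q_I + 2q_I²) = (84 - q_I)q_I - (3q_I + 2q_I²).
∂π_I/∂q_I = 81 - 6q_I = 0, so q_I = 27/2.

13.50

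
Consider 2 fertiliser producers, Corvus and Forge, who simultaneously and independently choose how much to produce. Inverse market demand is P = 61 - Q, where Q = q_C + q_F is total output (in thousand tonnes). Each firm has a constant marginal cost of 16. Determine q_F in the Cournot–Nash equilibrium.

15

Each firm earns π_i = (61 - Q)q_i - 16q_i.
Setting ∂π_i/∂q_i = 0 with rivals' quantities fixed: 45 - 2q_i - q_j = 0.
With identical firms every q_j equals q_i, so q_j = q_i and 45 = 3q_i, giving q_i = 15.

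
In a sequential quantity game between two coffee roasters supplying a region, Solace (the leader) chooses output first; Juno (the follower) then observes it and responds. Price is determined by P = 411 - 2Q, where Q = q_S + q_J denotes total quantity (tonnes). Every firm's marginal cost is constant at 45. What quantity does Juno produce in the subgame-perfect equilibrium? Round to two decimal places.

45.75

The follower Juno best-responds to any q_S: π_J = (411 - 2Q)q_J - 45q_J.
Setting the follower's marginal profit to zero, 366 - 2q_S - 4q_J = 0, i.e. q_J = (366 - 2q_S)/4.
The leader anticipates this reaction. Substituting into P = 411 - 2Q gives P = 228 - q_S, so π_S = (228 - q_S)q_S - 45q_S.
Maximising: ∂π_S/∂q_S = 183 - 2q_S = 0, giving q_S = 183/2.
Then q_J = (366 - 2·(183/2))/4 = 183/4.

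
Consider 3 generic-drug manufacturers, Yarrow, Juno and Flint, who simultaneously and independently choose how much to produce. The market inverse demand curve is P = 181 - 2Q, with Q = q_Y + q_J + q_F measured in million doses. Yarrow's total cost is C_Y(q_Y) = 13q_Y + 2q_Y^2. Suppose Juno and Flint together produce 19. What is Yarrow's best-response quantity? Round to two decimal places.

With rivals' combined output fixed at 19, Yarrow's profit is π_Y = (181 - 2·19 - 2q_Y)q_Y - (13q_Y + 2q_Y²) = (143 - 2q_Y)q_Y - (13q_Y + 2q_Y²).
∂π_Y/∂q_Y = 130 - 8q_Y = 0, so q_Y = 65/4.

16.25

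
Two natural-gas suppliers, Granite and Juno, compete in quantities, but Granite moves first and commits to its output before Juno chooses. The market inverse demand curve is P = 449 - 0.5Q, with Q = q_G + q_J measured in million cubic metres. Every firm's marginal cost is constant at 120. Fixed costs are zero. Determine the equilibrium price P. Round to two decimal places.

The follower Juno best-responds to any q_G: π_J = (449 - 0.5Q)q_J - 120q_J.
∂π_J/∂q_J = 329 - (1/2)q_G - q_J = 0 gives the reaction function q_J = (329 - (1/2)q_G).
Granite substitutes q_J(q_G) into its own profit: π_G = q_G(449 - (1/2)q_G - (329 - (1/2)q_G)/2) - 120q_G = (569/2 - (1/4)q_G)q_G - 120q_G.
Leader FOC: 329/2 - (1/2)q_G = 0, so q_G = 329.
Then q_J = (329 - (1/2)·329) = 329/2.
Total output Q = 987/2, so price P = 449 - (1/2)·(987/2) = 809/4.

202.25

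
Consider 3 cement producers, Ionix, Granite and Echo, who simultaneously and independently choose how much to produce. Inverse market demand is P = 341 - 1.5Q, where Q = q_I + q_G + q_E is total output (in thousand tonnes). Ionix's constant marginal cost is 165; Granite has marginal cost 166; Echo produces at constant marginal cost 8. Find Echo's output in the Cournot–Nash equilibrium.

Ionix's profit: π_I = (341 - 1.5Q)q_I - (165q_I). Setting ∂π_I/∂q_I = 0: 176 - 3q_I - (3/2)(q_G + q_E) = 0.
Granite's first-order condition: 175 - 3q_G - (3/2)(q_I + q_E) = 0.
Echo's profit: π_E = (341 - 1.5Q)q_E - (8q_E). Setting ∂π_E/∂q_E = 0: 333 - 3q_E - (3/2)(q_I + q_G) = 0.
Adding the 3 conditions: 684 − 3Q − 3Q = 0, i.e. Q = 114.
Back-substituting: q_I = (176 − 171)/(3/2) = 10/3, q_G = (175 − 171)/(3/2) = 8/3, q_E = (333 − 171)/(3/2) = 108.

108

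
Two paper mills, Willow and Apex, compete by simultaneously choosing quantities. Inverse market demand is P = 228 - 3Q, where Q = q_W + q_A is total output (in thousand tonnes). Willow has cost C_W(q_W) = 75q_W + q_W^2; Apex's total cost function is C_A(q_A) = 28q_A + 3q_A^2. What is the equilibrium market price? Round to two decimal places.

Willow's profit: π_W = (228 - 3Q)q_W - (75q_W + q_W²). Setting ∂π_W/∂q_W = 0: 153 - 8q_W - 3(q_A) = 0.
Apex's first-order condition: 200 - 12q_A - 3(q_W) = 0.
So q_W = (153 - 3q_A)/8 and q_A = (200 - 3q_W)/12.
Substituting one into the other gives q_W = 412/29 and q_A = 1141/87.
Total output Q = 27.3218, so price P = 228 - 3·27.3218 = 146.0345.

146.03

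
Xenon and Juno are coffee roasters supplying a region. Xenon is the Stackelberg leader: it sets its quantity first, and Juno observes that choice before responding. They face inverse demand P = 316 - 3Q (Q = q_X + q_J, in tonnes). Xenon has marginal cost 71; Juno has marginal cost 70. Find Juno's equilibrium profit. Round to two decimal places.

1281.33

Solve by backward induction. Given q_X, the follower Juno maximises π_J = (316 - 3q_X - 3q_J)q_J - 70q_J.
Follower FOC: 246 - 3q_X - 6q_J = 0, so q_J(q_X) = (246 - 3q_X)/6.
The leader anticipates this reaction. Substituting into P = 316 - 3Q gives P = 193 - (3/2)q_X, so π_X = (193 - (3/2)q_X)q_X - 71q_X.
Leader FOC: 122 - 3q_X = 0, so q_X = 122/3.
Then q_J = (246 - 3·(122/3))/6 = 62/3.
Price P = 316 - 3·(184/3) = 132.
Juno's profit: (132 - 70)·(62/3) = 1281.3333.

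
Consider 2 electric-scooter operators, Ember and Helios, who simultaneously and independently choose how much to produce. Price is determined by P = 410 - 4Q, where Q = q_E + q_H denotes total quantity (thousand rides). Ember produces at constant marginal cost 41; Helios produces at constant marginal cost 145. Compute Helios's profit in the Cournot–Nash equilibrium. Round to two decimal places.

Ember's profit: π_E = (410 - 4Q)q_E - (41q_E). Setting ∂π_E/∂q_E = 0: 369 - 8q_E - 4(q_H) = 0.
Helios's profit: π_H = (410 - 4Q)q_H - (145q_H). Setting ∂π_H/∂q_H = 0: 265 - 8q_H - 4(q_E) = 0.
So q_E = (369 - 4q_H)/8 and q_H = (265 - 4q_E)/8.
Solving the pair: q_E = 473/12, q_H = 161/12.
Price P = 410 - 4·(317/6) = 596/3.
Helios's profit: (596/3 - 145)·(161/12) = 720.0278.

720.03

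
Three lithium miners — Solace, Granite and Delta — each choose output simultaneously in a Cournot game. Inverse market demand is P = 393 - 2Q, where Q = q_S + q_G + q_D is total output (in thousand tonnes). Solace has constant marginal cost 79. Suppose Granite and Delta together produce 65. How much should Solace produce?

46

With rivals' combined output fixed at 65, Solace's profit is π_S = (393 - 2·65 - 2q_S)q_S - (79q_S) = (263 - 2q_S)q_S - (79q_S).
∂π_S/∂q_S = 184 - 4q_S = 0, so q_S = 46.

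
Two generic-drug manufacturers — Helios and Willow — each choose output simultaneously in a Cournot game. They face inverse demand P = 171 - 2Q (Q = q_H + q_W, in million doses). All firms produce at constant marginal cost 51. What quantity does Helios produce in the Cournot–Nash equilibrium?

Each firm earns π_i = (171 - 2Q)q_i - 51q_i.
First-order condition (treating rivals' output as given): 120 - 4q_i - 2q_j = 0.
With identical firms every q_j equals q_i, so q_j = q_i and 120 = 6q_i, giving q_i = 20.

20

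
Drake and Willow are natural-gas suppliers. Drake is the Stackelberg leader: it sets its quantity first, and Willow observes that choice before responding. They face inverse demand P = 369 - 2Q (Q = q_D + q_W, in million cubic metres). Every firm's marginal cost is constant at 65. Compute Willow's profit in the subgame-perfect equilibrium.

2888

Solve by backward induction. Given q_D, the follower Willow maximises π_W = (369 - 2q_D - 2q_W)q_W - 65q_W.
Setting the follower's marginal profit to zero, 304 - 2q_D - 4q_W = 0, i.e. q_W = (304 - 2q_D)/4.
Drake substitutes q_W(q_D) into its own profit: π_D = q_D(369 - 2q_D - (304 - 2q_D)/2) - 65q_D = (217 - q_D)q_D - 65q_D.
The leader's first-order condition 152 - 2q_D = 0 yields q_D = 76.
Then q_W = (304 - 2·76)/4 = 38.
Price P = 369 - 2·114 = 141.
Willow's profit: (141 - 65)·38 = 2888.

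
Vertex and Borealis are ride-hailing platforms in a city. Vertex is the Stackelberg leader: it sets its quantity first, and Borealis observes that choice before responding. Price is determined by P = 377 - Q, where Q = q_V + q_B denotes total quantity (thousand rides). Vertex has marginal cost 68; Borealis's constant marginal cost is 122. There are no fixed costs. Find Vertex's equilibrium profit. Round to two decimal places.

The follower Borealis best-responds to any q_V: π_B = (377 - Q)q_B - 122q_B.
∂π_B/∂q_B = 255 - q_V - 2q_B = 0 gives the reaction function q_B = (255 - q_V)/2.
Vertex substitutes q_B(q_V) into its own profit: π_V = q_V(377 - q_V - (255 - q_V)/2) - 68q_V = (499/2 - (1/2)q_V)q_V - 68q_V.
Leader FOC: 363/2 - q_V = 0, so q_V = 363/2.
Then q_B = (255 - 363/2)/2 = 147/4.
Price P = 377 - 873/4 = 635/4.
Vertex's profit: (635/4 - 68)·(363/2) = 16471.1250.

16471.13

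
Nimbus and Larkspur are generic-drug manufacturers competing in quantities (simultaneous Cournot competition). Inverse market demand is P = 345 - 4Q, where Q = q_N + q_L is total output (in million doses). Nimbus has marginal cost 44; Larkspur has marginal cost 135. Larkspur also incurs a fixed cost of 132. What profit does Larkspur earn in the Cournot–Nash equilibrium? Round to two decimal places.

261.36

Nimbus's profit: π_N = (345 - 4Q)q_N - (44q_N). Setting ∂π_N/∂q_N = 0: 301 - 8q_N - 4(q_L) = 0.
Larkspur's first-order condition: 210 - 8q_L - 4(q_N) = 0.
Rearranging gives the reaction functions q_N = (301 - 4q_L)/8 and q_L = (210 - 4q_N)/8.
Substituting one into the other gives q_N = 98/3 and q_L = 119/12.
Price P = 345 - 4·(511/12) = 524/3.
Larkspur's profit: (524/3 - 135)·(119/12) - 132 = 261.3611.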